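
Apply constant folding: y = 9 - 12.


9 - 12 = -3 at compile time
Optimized: y = -3


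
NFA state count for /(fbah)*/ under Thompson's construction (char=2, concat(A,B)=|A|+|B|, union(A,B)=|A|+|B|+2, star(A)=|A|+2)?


Syntax tree has 4 char leaf(s), 0 union(s), 1 star(s)
chars contribute 4×2 = 8; each union adds +2; each star adds +2
Total: 8 + 0 + 2 = 10 states


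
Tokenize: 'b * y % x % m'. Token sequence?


Scan left to right, longest-match per lexeme
Tokens: ID(b), OP(*), ID(y), OP(%), ID(x), OP(%), ID(m)


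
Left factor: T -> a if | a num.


Common prefix: 'a'
Factored: T -> a T', T' -> if | num


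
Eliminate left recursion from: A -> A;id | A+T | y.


Left-recursive alternatives: A;id, A+T; non-recursive: y
Introduce A': A -> yA', A' -> ;idA' | +TA' | ε


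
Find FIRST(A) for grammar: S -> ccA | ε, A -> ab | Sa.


Per alternative of A: FIRST(ab) = {a}; FIRST(Sa) = {a, c}
FIRST(A) = {a, c}


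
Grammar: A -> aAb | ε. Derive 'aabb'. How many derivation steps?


Derivation: A => aAb => aaAbb => aabb
Steps: 3


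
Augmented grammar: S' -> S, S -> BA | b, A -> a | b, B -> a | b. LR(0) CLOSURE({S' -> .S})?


Start: S' -> .S
For each item with dot before a nonterminal B, add B -> .γ for every B-production
Closure: [S' -> .S, S -> .BA, S -> .b, B -> .a, B -> .b]


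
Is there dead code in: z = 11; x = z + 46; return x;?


z is read by x's definition; x is returned
No dead code


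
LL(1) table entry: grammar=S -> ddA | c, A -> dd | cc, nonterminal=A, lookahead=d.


For [A, d]: 'd' ∈ FIRST(dd)
Entry: A -> dd


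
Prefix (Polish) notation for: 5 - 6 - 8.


left-to-right (same/higher precedence on left): tree is (- (- 5 6) 8)
Prefix: - - 5 6 8


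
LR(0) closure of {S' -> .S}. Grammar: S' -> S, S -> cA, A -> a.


Start: S' -> .S
For each item with dot before a nonterminal B, add B -> .γ for every B-production
Closure: [S' -> .S, S -> .cA]


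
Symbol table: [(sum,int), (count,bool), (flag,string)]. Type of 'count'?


Lookup 'count' → type bool


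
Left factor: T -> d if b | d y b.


Common prefix: 'd'
Factored: T -> d T', T' -> if b | y b


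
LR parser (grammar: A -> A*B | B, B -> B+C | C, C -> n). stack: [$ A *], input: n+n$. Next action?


no handle ('A*' is not any RHS); shift 'n'
Action: shift


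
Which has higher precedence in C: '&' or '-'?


'-' is additive (level 9); '&' is bitwise AND (level 5)
Higher level binds tighter
'-' has higher precedence than '&'


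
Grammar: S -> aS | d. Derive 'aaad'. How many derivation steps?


Derivation: S => aS => aaS => aaaS => aaad
Steps: 4


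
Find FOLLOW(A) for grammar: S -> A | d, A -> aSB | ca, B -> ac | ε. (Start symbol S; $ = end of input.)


$ ∈ FOLLOW(S). For each A -> αBβ: add FIRST(β)\{ε} to FOLLOW(B); if β nullable, add FOLLOW(A).
FOLLOW(A) = {$, a}


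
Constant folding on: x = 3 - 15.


3 - 15 = -12 at compile time
Optimized: x = -12


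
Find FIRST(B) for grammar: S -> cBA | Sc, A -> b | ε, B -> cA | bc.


Per alternative of B: FIRST(cA) = {c}; FIRST(bc) = {b}
FIRST(B) = {b, c}


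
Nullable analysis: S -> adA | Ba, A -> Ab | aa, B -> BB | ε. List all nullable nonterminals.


A nonterminal is nullable iff some alternative derives ε (directly, or every symbol in it is nullable)
Nullable: {B}


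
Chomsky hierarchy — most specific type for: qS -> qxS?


LHS has context (more than one symbol) and |LHS| ≤ |RHS|
Classification: Type 1 (Context-Sensitive)


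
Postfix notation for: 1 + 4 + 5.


Left to right (same or higher precedence on left)
Postfix: 1 4 + 5 +


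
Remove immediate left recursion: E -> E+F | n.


Left-recursive alternatives: E+F; non-recursive: n
Introduce E': E -> nE', E' -> +FE' | ε


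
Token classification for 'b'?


Pattern: letter/underscore followed by alphanumerics, not a keyword
Type: IDENTIFIER


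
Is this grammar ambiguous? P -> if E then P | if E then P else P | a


dangling else: 'if E then if E then a else a' parses two ways
Ambiguous


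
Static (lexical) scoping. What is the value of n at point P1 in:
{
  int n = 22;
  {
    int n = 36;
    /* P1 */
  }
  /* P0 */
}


n declared in the same block as P1
n = 36


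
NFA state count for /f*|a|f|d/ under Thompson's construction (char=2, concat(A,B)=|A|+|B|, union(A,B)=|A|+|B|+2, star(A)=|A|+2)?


Syntax tree has 4 char leaf(s), 3 union(s), 1 star(s)
chars contribute 4×2 = 8; each union adds +2; each star adds +2
Total: 8 + 6 + 2 = 16 states


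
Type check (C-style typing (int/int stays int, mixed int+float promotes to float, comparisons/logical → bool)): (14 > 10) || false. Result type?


Operand types: bool || bool
Rule: logical operators take bool operands and yield bool
Result type: bool


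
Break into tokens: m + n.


Scan left to right, longest-match per lexeme
Tokens: ID(m), OP(+), ID(n)


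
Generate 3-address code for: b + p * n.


Break into single-operator statements:
t1 = p * n
t2 = b + t1


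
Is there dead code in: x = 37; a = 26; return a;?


x is assigned but never read
Dead: 'x = 37'


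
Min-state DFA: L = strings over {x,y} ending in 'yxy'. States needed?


Track the longest suffix of input matching a prefix of 'yxy': 4 classes (prefixes of length 0..3)
Minimal DFA: 4 states


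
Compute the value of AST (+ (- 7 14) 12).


Evaluate inner: (- 7 14) = -7
Evaluate root: (+ -7 12) = 5
Result: 5


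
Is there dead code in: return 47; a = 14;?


statement follows a return and is unreachable
Dead: 'a = 14'


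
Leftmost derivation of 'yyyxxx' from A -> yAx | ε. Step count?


Derivation: A => yAx => yyAxx => yyyAxxx => yyyxxx
Steps: 4


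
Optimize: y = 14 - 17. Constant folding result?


14 - 17 = -3 at compile time
Optimized: y = -3


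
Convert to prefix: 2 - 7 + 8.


left-to-right (same/higher precedence on left): tree is (+ (- 2 7) 8)
Prefix: + - 2 7 8


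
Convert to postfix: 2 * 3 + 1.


Left to right (same or higher precedence on left)
Postfix: 2 3 * 1 +


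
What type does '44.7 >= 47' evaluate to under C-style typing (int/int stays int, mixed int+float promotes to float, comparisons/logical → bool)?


Operand types: float >= int
Rule: comparison yields bool
Result type: bool


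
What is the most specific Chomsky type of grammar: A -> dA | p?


Right-linear: every RHS is a terminal or a terminal followed by one nonterminal
Classification: Type 3 (Regular)


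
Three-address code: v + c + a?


Break into single-operator statements:
t1 = v + c
t2 = t1 + a


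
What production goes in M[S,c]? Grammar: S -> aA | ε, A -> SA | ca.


For [S, c]: ε is nullable and 'c' ∈ FOLLOW(S)
Entry: S -> ε


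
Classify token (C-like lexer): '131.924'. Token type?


Pattern: digits with a decimal point
Type: FLOAT_LITERAL


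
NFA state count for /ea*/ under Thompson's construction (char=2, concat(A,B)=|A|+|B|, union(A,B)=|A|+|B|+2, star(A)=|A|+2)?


Syntax tree has 2 char leaf(s), 0 union(s), 1 star(s)
chars contribute 2×2 = 4; each union adds +2; each star adds +2
Total: 4 + 0 + 2 = 6 states


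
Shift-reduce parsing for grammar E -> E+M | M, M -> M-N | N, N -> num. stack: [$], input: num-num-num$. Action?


no handle on stack; shift 'num'
Action: shift


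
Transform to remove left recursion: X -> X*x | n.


Left-recursive alternatives: X*x; non-recursive: n
Introduce X': X -> nX', X' -> *xX' | ε


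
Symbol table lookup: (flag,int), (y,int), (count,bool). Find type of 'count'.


Lookup 'count' → type bool


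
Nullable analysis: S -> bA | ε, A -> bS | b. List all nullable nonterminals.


A nonterminal is nullable iff some alternative derives ε (directly, or every symbol in it is nullable)
Nullable: {S}


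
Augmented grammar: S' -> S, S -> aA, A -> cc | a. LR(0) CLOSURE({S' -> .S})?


Start: S' -> .S
For each item with dot before a nonterminal B, add B -> .γ for every B-production
Closure: [S' -> .S, S -> .aA]


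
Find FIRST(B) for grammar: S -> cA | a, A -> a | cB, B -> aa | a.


Per alternative of B: FIRST(aa) = {a}; FIRST(a) = {a}
FIRST(B) = {a}


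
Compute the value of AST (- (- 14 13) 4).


Evaluate inner: (- 14 13) = 1
Evaluate root: (- 1 4) = -3
Result: -3


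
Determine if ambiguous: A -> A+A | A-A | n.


'n+n-n' has two parse trees (no precedence encoded between + and -)
Ambiguous


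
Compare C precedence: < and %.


'%' is multiplicative (level 10); '<' is relational (level 7)
Higher level binds tighter
'%' has higher precedence than '<'


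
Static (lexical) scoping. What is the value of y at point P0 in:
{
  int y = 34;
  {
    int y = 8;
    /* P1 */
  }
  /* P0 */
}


y declared in the same block as P0
y = 34


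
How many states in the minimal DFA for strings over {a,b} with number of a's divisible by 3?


Track (count of a) mod 3: states 0..2, accept at 0
Minimal DFA: 3 states


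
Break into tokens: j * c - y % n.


Scan left to right, longest-match per lexeme
Tokens: ID(j), OP(*), ID(c), OP(-), ID(y), OP(%), ID(n)


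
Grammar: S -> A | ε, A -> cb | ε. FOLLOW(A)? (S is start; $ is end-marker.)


$ ∈ FOLLOW(S). For each A -> αBβ: add FIRST(β)\{ε} to FOLLOW(B); if β nullable, add FOLLOW(A).
FOLLOW(A) = {$}


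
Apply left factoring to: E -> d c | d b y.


Common prefix: 'd'
Factored: E -> d E', E' -> c | b y


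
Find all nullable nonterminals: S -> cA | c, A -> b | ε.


A nonterminal is nullable iff some alternative derives ε (directly, or every symbol in it is nullable)
Nullable: {A}


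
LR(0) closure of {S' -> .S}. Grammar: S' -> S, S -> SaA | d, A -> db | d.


Start: S' -> .S
For each item with dot before a nonterminal B, add B -> .γ for every B-production
Closure: [S' -> .S, S -> .SaA, S -> .d]


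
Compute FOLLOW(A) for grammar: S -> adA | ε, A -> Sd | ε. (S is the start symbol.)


$ ∈ FOLLOW(S). For each A -> αBβ: add FIRST(β)\{ε} to FOLLOW(B); if β nullable, add FOLLOW(A).
FOLLOW(A) = {$, d}


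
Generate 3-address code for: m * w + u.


Break into single-operator statements:
t1 = m * w
t2 = t1 + u


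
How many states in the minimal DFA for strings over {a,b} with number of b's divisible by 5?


Track (count of b) mod 5: states 0..4, accept at 0
Minimal DFA: 5 states


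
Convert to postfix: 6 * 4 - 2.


Left to right (same or higher precedence on left)
Postfix: 6 4 * 2 -


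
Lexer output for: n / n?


Scan left to right, longest-match per lexeme
Tokens: ID(n), OP(/), ID(n)


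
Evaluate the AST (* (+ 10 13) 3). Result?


Evaluate inner: (+ 10 13) = 23
Evaluate root: (* 23 3) = 69
Result: 69


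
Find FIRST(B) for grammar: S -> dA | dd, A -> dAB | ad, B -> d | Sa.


Per alternative of B: FIRST(d) = {d}; FIRST(Sa) = {d}
FIRST(B) = {d}


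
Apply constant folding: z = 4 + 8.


4 + 8 = 12 at compile time
Optimized: z = 12


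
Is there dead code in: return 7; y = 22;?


statement follows a return and is unreachable
Dead: 'y = 22'


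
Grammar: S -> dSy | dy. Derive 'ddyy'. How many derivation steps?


Derivation: S => dSy => ddyy
Steps: 2


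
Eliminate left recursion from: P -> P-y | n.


Left-recursive alternatives: P-y; non-recursive: n
Introduce P': P -> nP', P' -> -yP' | ε


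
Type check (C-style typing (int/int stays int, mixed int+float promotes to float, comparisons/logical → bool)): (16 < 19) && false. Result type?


Operand types: bool && bool
Rule: logical operators take bool operands and yield bool
Result type: bool


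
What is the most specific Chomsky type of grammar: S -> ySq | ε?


Single nonterminal LHS, but y^n q^n is not regular
Classification: Type 2 (Context-Free)


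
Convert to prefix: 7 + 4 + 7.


left-to-right (same/higher precedence on left): tree is (+ (+ 7 4) 7)
Prefix: + + 7 4 7


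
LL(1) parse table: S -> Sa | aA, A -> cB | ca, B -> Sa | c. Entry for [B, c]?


For [B, c]: 'c' ∈ FIRST(c)
Entry: B -> c


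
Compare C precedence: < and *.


'*' is multiplicative (level 10); '<' is relational (level 7)
Higher level binds tighter
'*' has higher precedence than '<'


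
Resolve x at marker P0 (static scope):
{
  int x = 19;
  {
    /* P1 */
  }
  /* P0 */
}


x declared in the same block as P0
x = 19


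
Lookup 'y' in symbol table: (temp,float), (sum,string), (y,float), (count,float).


Lookup 'y' → type float


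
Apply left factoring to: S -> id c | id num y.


Common prefix: 'id'
Factored: S -> id S', S' -> c | num y


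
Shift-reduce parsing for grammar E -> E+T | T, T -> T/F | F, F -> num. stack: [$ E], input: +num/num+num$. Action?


shift '+' to continue E -> E+T
Action: shift


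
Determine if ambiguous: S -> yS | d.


right-linear, alternatives start with distinct terminals 'y' vs 'd': unique leftmost derivation
Unambiguous


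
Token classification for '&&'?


Pattern: operator symbol
Type: OPERATOR


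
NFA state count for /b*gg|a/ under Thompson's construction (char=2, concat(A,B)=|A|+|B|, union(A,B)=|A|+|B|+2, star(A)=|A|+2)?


Syntax tree has 4 char leaf(s), 1 union(s), 1 star(s)
chars contribute 4×2 = 8; each union adds +2; each star adds +2
Total: 8 + 2 + 2 = 12 states


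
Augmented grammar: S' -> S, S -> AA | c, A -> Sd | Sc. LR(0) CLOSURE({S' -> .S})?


Start: S' -> .S
For each item with dot before a nonterminal B, add B -> .γ for every B-production
Closure: [S' -> .S, S -> .AA, S -> .c, A -> .Sd, A -> .Sc]


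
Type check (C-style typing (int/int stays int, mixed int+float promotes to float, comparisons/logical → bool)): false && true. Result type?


Operand types: bool && bool
Rule: logical operators take bool operands and yield bool
Result type: bool


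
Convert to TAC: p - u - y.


Break into single-operator statements:
t1 = p - u
t2 = t1 - y


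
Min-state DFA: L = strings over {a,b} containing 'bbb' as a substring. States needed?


KMP-style automaton: 3 progress states + 1 absorbing accept = 4
Minimal DFA: 4 states


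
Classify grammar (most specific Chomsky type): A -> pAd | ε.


Single nonterminal LHS, but p^n d^n is not regular
Classification: Type 2 (Context-Free)


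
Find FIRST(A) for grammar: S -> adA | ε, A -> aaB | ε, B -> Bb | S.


Per alternative of A: FIRST(aaB) = {a}; FIRST(ε) = {ε}
FIRST(A) = {a, ε}


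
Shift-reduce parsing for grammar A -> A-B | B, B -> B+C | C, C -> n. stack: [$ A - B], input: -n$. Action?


handle 'A-B' on top; lookahead ∈ FOLLOW(A) = {-, $}
Action: reduce (A -> A-B)


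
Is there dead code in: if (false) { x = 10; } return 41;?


condition is constant false, so the whole block is unreachable
Dead: 'if (false) { x = 10; }'


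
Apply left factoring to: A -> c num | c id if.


Common prefix: 'c'
Factored: A -> c A', A' -> num | id if


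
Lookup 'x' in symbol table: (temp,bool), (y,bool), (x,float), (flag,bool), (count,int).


Lookup 'x' → type float


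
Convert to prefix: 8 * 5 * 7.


left-to-right (same/higher precedence on left): tree is (* (* 8 5) 7)
Prefix: * * 8 5 7


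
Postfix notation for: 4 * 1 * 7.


Left to right (same or higher precedence on left)
Postfix: 4 1 * 7 *


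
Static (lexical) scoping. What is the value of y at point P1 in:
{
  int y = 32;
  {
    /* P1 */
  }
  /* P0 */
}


P1's block does not declare y; resolves to the enclosing declaration at depth 0
y = 32


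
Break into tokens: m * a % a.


Scan left to right, longest-match per lexeme
Tokens: ID(m), OP(*), ID(a), OP(%), ID(a)


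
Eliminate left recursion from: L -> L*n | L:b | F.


Left-recursive alternatives: L*n, L:b; non-recursive: F
Introduce L': L -> FL', L' -> *nL' | :bL' | ε


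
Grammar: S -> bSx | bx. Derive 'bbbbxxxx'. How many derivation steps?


Derivation: S => bSx => bbSxx => bbbSxxx => bbbbxxxx
Steps: 4


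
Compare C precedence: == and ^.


'==' is equality (level 6); '^' is bitwise XOR (level 4)
Higher level binds tighter
'==' has higher precedence than '^'


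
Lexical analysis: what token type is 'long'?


Pattern: reserved word
Type: KEYWORD


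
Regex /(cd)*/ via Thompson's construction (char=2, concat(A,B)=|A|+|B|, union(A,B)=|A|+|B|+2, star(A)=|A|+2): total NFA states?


Syntax tree has 2 char leaf(s), 0 union(s), 1 star(s)
chars contribute 2×2 = 4; each union adds +2; each star adds +2
Total: 4 + 0 + 2 = 6 states


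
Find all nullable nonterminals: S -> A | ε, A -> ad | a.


A nonterminal is nullable iff some alternative derives ε (directly, or every symbol in it is nullable)
Nullable: {S}


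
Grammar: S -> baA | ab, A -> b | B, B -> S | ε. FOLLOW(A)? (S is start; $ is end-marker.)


$ ∈ FOLLOW(S). For each A -> αBβ: add FIRST(β)\{ε} to FOLLOW(B); if β nullable, add FOLLOW(A).
FOLLOW(A) = {$}


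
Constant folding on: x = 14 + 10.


14 + 10 = 24 at compile time
Optimized: x = 24


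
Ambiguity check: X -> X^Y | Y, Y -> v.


precedence layered via separate nonterminal Y: deterministic
Unambiguous


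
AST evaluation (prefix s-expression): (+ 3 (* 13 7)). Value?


Evaluate inner: (* 13 7) = 91
Evaluate root: (+ 3 91) = 94
Result: 94


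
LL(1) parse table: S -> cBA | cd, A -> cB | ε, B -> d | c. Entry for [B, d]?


For [B, d]: 'd' ∈ FIRST(d)
Entry: B -> d


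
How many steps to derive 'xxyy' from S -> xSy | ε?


Derivation: S => xSy => xxSyy => xxyy
Steps: 3


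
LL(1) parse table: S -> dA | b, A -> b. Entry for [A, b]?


For [A, b]: 'b' ∈ FIRST(b)
Entry: A -> b


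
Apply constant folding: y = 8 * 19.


8 * 19 = 152 at compile time
Optimized: y = 152


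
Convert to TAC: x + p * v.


Break into single-operator statements:
t1 = p * v
t2 = x + t1


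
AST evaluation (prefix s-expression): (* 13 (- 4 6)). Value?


Evaluate inner: (- 4 6) = -2
Evaluate root: (* 13 -2) = -26
Result: -26


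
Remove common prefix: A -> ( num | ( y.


Common prefix: '('
Factored: A -> ( A', A' -> num | y


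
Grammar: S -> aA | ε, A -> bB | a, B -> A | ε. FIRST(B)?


Per alternative of B: FIRST(A) = {a, b}; FIRST(ε) = {ε}
FIRST(B) = {a, b, ε}


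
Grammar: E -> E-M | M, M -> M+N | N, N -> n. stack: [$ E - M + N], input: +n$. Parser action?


handle 'M+N' on top
Action: reduce (M -> M+N)


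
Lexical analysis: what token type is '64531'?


Pattern: digits only
Type: INTEGER_LITERAL


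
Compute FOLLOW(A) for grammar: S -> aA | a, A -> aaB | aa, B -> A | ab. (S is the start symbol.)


$ ∈ FOLLOW(S). For each A -> αBβ: add FIRST(β)\{ε} to FOLLOW(B); if β nullable, add FOLLOW(A).
FOLLOW(A) = {$}


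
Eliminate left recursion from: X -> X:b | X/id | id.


Left-recursive alternatives: X:b, X/id; non-recursive: id
Introduce X': X -> idX', X' -> :bX' | /idX' | ε


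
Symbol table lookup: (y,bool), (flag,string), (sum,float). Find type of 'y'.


Lookup 'y' → type bool


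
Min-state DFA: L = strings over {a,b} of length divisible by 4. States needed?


Track length mod 4: states 0..3, accept at 0
Minimal DFA: 4 states


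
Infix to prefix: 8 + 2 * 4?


'*' binds tighter: tree is (+ 8 (* 2 4))
Prefix: + 8 * 2 4


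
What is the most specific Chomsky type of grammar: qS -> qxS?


LHS has context (more than one symbol) and |LHS| ≤ |RHS|
Classification: Type 1 (Context-Sensitive)


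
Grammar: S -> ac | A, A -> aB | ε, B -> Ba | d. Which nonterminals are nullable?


A nonterminal is nullable iff some alternative derives ε (directly, or every symbol in it is nullable)
Nullable: {A, S}


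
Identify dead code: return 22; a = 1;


statement follows a return and is unreachable
Dead: 'a = 1'


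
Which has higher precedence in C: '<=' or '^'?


'<=' is relational (level 7); '^' is bitwise XOR (level 4)
Higher level binds tighter
'<=' has higher precedence than '^'


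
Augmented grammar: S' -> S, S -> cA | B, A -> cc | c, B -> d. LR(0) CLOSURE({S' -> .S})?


Start: S' -> .S
For each item with dot before a nonterminal B, add B -> .γ for every B-production
Closure: [S' -> .S, S -> .cA, S -> .B, B -> .d]


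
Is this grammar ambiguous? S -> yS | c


right-linear, alternatives start with distinct terminals 'y' vs 'c': unique leftmost derivation
Unambiguous


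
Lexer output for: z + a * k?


Scan left to right, longest-match per lexeme
Tokens: ID(z), OP(+), ID(a), OP(*), ID(k)


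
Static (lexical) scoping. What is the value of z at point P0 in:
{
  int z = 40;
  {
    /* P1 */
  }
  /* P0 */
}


z declared in the same block as P0
z = 40


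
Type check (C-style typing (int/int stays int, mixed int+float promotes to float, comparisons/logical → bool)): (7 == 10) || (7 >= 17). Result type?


Operand types: bool || bool
Rule: logical operators take bool operands and yield bool
Result type: bool


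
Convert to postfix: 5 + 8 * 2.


* has higher precedence, evaluate 8*2 first
Postfix: 5 8 2 * +


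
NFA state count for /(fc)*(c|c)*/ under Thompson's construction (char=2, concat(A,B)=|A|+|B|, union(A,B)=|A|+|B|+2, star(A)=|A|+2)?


Syntax tree has 4 char leaf(s), 1 union(s), 2 star(s)
chars contribute 4×2 = 8; each union adds +2; each star adds +2
Total: 8 + 2 + 4 = 14 states


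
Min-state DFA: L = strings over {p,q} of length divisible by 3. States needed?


Track length mod 3: states 0..2, accept at 0
Minimal DFA: 3 states


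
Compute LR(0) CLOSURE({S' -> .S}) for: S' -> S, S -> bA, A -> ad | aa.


Start: S' -> .S
For each item with dot before a nonterminal B, add B -> .γ for every B-production
Closure: [S' -> .S, S -> .bA]


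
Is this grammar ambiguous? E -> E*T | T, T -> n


precedence layered via separate nonterminal T: deterministic
Unambiguous


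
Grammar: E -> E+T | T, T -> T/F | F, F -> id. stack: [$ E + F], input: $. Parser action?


'F' (not preceded by T/) is the handle for T -> F
Action: reduce (T -> F)


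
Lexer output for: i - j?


Scan left to right, longest-match per lexeme
Tokens: ID(i), OP(-), ID(j)


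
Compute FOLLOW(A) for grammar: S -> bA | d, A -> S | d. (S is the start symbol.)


$ ∈ FOLLOW(S). For each A -> αBβ: add FIRST(β)\{ε} to FOLLOW(B); if β nullable, add FOLLOW(A).
FOLLOW(A) = {$}


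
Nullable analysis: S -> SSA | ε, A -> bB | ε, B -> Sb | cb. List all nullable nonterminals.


A nonterminal is nullable iff some alternative derives ε (directly, or every symbol in it is nullable)
Nullable: {A, S}


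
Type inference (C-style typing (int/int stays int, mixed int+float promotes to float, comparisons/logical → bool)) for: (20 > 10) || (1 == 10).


Operand types: bool || bool
Rule: logical operators take bool operands and yield bool
Result type: bool


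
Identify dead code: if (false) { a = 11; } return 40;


condition is constant false, so the whole block is unreachable
Dead: 'if (false) { a = 11; }'


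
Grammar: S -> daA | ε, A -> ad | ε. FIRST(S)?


Per alternative of S: FIRST(daA) = {d}; FIRST(ε) = {ε}
FIRST(S) = {d, ε}


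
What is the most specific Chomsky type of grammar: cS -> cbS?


LHS has context (more than one symbol) and |LHS| ≤ |RHS|
Classification: Type 1 (Context-Sensitive)


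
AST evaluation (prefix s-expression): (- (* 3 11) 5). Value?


Evaluate inner: (* 3 11) = 33
Evaluate root: (- 33 5) = 28
Result: 28


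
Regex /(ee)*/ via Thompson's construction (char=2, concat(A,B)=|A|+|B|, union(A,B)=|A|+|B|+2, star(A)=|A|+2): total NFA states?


Syntax tree has 2 char leaf(s), 0 union(s), 1 star(s)
chars contribute 2×2 = 4; each union adds +2; each star adds +2
Total: 4 + 0 + 2 = 6 states


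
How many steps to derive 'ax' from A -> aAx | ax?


Derivation: A => ax
Steps: 1


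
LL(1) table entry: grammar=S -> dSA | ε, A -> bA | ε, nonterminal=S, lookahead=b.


For [S, b]: ε is nullable and 'b' ∈ FOLLOW(S)
Entry: S -> ε


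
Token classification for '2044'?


Pattern: digits only
Type: INTEGER_LITERAL


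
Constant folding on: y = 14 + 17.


14 + 17 = 31 at compile time
Optimized: y = 31


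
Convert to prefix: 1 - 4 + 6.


left-to-right (same/higher precedence on left): tree is (+ (- 1 4) 6)
Prefix: + - 1 4 6


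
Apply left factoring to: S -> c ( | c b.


Common prefix: 'c'
Factored: S -> c S', S' -> ( | b


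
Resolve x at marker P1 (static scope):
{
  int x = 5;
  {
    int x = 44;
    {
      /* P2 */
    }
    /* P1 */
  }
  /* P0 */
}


x declared in the same block as P1
x = 44


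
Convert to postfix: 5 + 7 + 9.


Left to right (same or higher precedence on left)
Postfix: 5 7 + 9 +


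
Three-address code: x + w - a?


Break into single-operator statements:
t1 = x + w
t2 = t1 - a


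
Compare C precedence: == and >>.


'>>' is shift (level 8); '==' is equality (level 6)
Higher level binds tighter
'>>' has higher precedence than '=='


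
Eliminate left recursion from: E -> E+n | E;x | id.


Left-recursive alternatives: E+n, E;x; non-recursive: id
Introduce E': E -> idE', E' -> +nE' | ;xE' | ε


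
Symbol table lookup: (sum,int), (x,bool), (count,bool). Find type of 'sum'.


Lookup 'sum' → type int


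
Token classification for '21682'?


Pattern: digits only
Type: INTEGER_LITERAL


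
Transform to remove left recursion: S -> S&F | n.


Left-recursive alternatives: S&F; non-recursive: n
Introduce S': S -> nS', S' -> &FS' | ε


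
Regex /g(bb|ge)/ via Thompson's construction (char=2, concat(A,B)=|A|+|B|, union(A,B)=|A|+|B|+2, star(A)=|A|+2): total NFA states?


Syntax tree has 5 char leaf(s), 1 union(s), 0 star(s)
chars contribute 5×2 = 10; each union adds +2; each star adds +2
Total: 10 + 2 + 0 = 12 states


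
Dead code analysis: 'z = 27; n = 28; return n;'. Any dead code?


z is assigned but never read
Dead: 'z = 27'


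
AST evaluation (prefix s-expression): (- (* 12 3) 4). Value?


Evaluate inner: (* 12 3) = 36
Evaluate root: (- 36 4) = 32
Result: 32


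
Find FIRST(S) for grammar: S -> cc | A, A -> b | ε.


Per alternative of S: FIRST(cc) = {c}; FIRST(A) = {b, ε}
FIRST(S) = {b, c, ε}


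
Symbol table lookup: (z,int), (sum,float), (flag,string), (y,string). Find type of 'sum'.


Lookup 'sum' → type float


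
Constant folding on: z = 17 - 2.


17 - 2 = 15 at compile time
Optimized: z = 15


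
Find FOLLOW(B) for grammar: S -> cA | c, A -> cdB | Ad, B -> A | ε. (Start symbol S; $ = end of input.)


$ ∈ FOLLOW(S). For each A -> αBβ: add FIRST(β)\{ε} to FOLLOW(B); if β nullable, add FOLLOW(A).
FOLLOW(B) = {$, d}


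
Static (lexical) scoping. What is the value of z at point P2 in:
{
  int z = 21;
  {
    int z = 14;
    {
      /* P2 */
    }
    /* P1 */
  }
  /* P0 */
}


P2's block does not declare z; resolves to the enclosing declaration at depth 1
z = 14


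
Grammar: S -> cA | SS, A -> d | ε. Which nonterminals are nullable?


A nonterminal is nullable iff some alternative derives ε (directly, or every symbol in it is nullable)
Nullable: {A}


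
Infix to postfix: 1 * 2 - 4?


Left to right (same or higher precedence on left)
Postfix: 1 2 * 4 -


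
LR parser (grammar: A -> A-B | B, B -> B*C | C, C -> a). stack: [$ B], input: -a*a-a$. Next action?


lookahead ∉ {*} so B won't extend; reduce A -> B
Action: reduce (A -> B)


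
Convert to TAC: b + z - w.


Break into single-operator statements:
t1 = b + z
t2 = t1 - w


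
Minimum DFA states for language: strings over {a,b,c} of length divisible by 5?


Track length mod 5: states 0..4, accept at 0
Minimal DFA: 5 states


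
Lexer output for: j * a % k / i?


Scan left to right, longest-match per lexeme
Tokens: ID(j), OP(*), ID(a), OP(%), ID(k), OP(/), ID(i)


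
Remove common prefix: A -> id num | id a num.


Common prefix: 'id'
Factored: A -> id A', A' -> num | a num


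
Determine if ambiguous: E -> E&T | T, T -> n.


precedence layered via separate nonterminal T: deterministic
Unambiguous


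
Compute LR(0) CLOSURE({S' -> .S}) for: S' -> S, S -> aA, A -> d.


Start: S' -> .S
For each item with dot before a nonterminal B, add B -> .γ for every B-production
Closure: [S' -> .S, S -> .aA]


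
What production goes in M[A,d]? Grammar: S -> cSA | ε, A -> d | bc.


For [A, d]: 'd' ∈ FIRST(d)
Entry: A -> d


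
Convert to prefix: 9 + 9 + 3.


left-to-right (same/higher precedence on left): tree is (+ (+ 9 9) 3)
Prefix: + + 9 9 3


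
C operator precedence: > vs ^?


'>' is relational (level 7); '^' is bitwise XOR (level 4)
Higher level binds tighter
'>' has higher precedence than '^'


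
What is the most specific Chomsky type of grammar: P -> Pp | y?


Left-linear: every RHS is a terminal or one nonterminal followed by a terminal
Classification: Type 3 (Regular)


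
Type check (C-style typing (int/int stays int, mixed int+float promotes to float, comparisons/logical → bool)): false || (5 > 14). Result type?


Operand types: bool || bool
Rule: logical operators take bool operands and yield bool
Result type: bool


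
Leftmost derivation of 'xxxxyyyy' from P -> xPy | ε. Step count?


Derivation: P => xPy => xxPyy => xxxPyyy => xxxxPyyyy => xxxxyyyy
Steps: 5


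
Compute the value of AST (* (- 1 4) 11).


Evaluate inner: (- 1 4) = -3
Evaluate root: (* -3 11) = -33
Result: -33


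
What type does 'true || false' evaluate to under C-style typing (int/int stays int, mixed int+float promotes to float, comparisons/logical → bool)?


Operand types: bool || bool
Rule: logical operators take bool operands and yield bool
Result type: bool


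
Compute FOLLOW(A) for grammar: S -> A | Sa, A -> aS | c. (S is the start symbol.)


$ ∈ FOLLOW(S). For each A -> αBβ: add FIRST(β)\{ε} to FOLLOW(B); if β nullable, add FOLLOW(A).
FOLLOW(A) = {$, a}


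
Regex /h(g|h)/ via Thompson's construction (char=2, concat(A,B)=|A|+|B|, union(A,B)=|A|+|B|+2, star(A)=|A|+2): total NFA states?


Syntax tree has 3 char leaf(s), 1 union(s), 0 star(s)
chars contribute 3×2 = 6; each union adds +2; each star adds +2
Total: 6 + 2 + 0 = 8 states


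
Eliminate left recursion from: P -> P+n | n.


Left-recursive alternatives: P+n; non-recursive: n
Introduce P': P -> nP', P' -> +nP' | ε


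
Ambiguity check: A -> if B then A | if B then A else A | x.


dangling else: 'if B then if B then x else x' parses two ways
Ambiguous


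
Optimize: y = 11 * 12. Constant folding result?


11 * 12 = 132 at compile time
Optimized: y = 132


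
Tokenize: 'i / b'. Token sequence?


Scan left to right, longest-match per lexeme
Tokens: ID(i), OP(/), ID(b)


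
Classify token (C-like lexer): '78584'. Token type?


Pattern: digits only
Type: INTEGER_LITERAL


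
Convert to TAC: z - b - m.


Break into single-operator statements:
t1 = z - b
t2 = t1 - m


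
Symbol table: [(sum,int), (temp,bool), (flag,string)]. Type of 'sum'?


Lookup 'sum' → type int


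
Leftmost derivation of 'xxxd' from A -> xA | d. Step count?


Derivation: A => xA => xxA => xxxA => xxxd
Steps: 4


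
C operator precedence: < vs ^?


'<' is relational (level 7); '^' is bitwise XOR (level 4)
Higher level binds tighter
'<' has higher precedence than '^'


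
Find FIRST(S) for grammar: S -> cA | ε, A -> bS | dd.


Per alternative of S: FIRST(cA) = {c}; FIRST(ε) = {ε}
FIRST(S) = {c, ε}


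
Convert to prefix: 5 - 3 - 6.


left-to-right (same/higher precedence on left): tree is (- (- 5 3) 6)
Prefix: - - 5 3 6


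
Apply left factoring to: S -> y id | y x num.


Common prefix: 'y'
Factored: S -> y S', S' -> id | x num


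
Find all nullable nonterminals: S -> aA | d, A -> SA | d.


A nonterminal is nullable iff some alternative derives ε (directly, or every symbol in it is nullable)
Nullable: {}


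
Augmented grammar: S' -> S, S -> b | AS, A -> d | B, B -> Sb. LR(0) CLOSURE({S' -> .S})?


Start: S' -> .S
For each item with dot before a nonterminal B, add B -> .γ for every B-production
Closure: [S' -> .S, S -> .b, S -> .AS, A -> .d, A -> .B, B -> .Sb]


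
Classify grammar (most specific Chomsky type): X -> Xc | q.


Left-linear: every RHS is a terminal or one nonterminal followed by a terminal
Classification: Type 3 (Regular)


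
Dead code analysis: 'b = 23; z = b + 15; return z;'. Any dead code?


b is read by z's definition; z is returned
No dead code


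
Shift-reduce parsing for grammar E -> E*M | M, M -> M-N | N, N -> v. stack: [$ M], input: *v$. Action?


lookahead ∉ {-} so M won't extend; reduce E -> M
Action: reduce (E -> M)


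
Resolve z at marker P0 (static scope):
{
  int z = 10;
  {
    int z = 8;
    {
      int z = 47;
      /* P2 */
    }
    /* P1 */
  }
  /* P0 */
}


z declared in the same block as P0
z = 10


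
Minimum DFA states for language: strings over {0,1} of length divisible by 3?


Track length mod 3: states 0..2, accept at 0
Minimal DFA: 3 states


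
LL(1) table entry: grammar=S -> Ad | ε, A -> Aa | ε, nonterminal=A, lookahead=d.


For [A, d]: ε is nullable and 'd' ∈ FOLLOW(A)
Entry: A -> ε


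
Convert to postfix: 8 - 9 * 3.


* has higher precedence, evaluate 9*3 first
Postfix: 8 9 3 * -


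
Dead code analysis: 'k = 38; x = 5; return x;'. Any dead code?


k is assigned but never read
Dead: 'k = 38'


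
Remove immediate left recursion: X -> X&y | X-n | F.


Left-recursive alternatives: X&y, X-n; non-recursive: F
Introduce X': X -> FX', X' -> &yX' | -nX' | ε


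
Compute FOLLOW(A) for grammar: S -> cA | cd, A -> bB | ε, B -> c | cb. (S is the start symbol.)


$ ∈ FOLLOW(S). For each A -> αBβ: add FIRST(β)\{ε} to FOLLOW(B); if β nullable, add FOLLOW(A).
FOLLOW(A) = {$}


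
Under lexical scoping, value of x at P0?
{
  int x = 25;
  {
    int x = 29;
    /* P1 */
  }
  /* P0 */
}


x declared in the same block as P0
x = 25


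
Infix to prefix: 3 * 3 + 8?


left-to-right (same/higher precedence on left): tree is (+ (* 3 3) 8)
Prefix: + * 3 3 8


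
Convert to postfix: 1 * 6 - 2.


Left to right (same or higher precedence on left)
Postfix: 1 6 * 2 -


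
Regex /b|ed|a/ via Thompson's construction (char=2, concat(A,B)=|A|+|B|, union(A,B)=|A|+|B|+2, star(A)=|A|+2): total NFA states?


Syntax tree has 4 char leaf(s), 2 union(s), 0 star(s)
chars contribute 4×2 = 8; each union adds +2; each star adds +2
Total: 8 + 4 + 0 = 12 states


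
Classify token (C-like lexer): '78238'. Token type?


Pattern: digits only
Type: INTEGER_LITERAL


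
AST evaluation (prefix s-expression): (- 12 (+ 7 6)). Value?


Evaluate inner: (+ 7 6) = 13
Evaluate root: (- 12 13) = -1
Result: -1


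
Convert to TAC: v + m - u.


Break into single-operator statements:
t1 = v + m
t2 = t1 - u


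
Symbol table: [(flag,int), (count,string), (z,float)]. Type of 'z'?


Lookup 'z' → type float


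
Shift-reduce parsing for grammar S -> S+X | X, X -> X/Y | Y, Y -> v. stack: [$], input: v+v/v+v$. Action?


no handle on stack; shift 'v'
Action: shift


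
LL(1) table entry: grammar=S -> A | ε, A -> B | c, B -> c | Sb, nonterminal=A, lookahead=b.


For [A, b]: 'b' ∈ FIRST(B)
Entry: A -> B


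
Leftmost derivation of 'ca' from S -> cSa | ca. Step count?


Derivation: S => ca
Steps: 1


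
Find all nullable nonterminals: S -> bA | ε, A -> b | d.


A nonterminal is nullable iff some alternative derives ε (directly, or every symbol in it is nullable)
Nullable: {S}


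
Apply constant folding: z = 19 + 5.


19 + 5 = 24 at compile time
Optimized: z = 24


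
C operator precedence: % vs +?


'%' is multiplicative (level 10); '+' is additive (level 9)
Higher level binds tighter
'%' has higher precedence than '+'


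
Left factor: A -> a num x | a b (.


Common prefix: 'a'
Factored: A -> a A', A' -> num x | b (


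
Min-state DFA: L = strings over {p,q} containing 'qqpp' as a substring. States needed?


KMP-style automaton: 4 progress states + 1 absorbing accept = 5
Minimal DFA: 5 states


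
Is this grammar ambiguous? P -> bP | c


right-linear, alternatives start with distinct terminals 'b' vs 'c': unique leftmost derivation
Unambiguous


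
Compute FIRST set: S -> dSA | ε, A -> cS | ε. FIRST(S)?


Per alternative of S: FIRST(dSA) = {d}; FIRST(ε) = {ε}
FIRST(S) = {d, ε}


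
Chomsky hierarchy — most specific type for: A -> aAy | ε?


Single nonterminal LHS, but a^n y^n is not regular
Classification: Type 2 (Context-Free)


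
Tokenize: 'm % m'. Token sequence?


Scan left to right, longest-match per lexeme
Tokens: ID(m), OP(%), ID(m)


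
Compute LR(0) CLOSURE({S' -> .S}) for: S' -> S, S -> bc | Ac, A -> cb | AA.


Start: S' -> .S
For each item with dot before a nonterminal B, add B -> .γ for every B-production
Closure: [S' -> .S, S -> .bc, S -> .Ac, A -> .cb, A -> .AA]


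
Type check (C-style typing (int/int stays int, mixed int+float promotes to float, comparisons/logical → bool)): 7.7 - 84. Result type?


Operand types: float - int
Rule: mixed int/float promotes to float; int/int stays int
Result type: float


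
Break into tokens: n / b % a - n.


Scan left to right, longest-match per lexeme
Tokens: ID(n), OP(/), ID(b), OP(%), ID(a), OP(-), ID(n)


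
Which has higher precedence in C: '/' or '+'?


'/' is multiplicative (level 10); '+' is additive (level 9)
Higher level binds tighter
'/' has higher precedence than '+'


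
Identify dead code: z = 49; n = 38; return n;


z is assigned but never read
Dead: 'z = 49'


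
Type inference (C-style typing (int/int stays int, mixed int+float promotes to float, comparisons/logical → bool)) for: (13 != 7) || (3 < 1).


Operand types: bool || bool
Rule: logical operators take bool operands and yield bool
Result type: bool


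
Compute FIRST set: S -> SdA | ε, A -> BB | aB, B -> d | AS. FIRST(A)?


Per alternative of A: FIRST(BB) = {a, d}; FIRST(aB) = {a}
FIRST(A) = {a, d}


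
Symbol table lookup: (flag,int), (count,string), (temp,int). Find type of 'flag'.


Lookup 'flag' → type int


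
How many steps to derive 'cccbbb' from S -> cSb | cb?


Derivation: S => cSb => ccSbb => cccbbb
Steps: 3


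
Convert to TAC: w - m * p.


Break into single-operator statements:
t1 = m * p
t2 = w - t1


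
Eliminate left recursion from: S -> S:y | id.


Left-recursive alternatives: S:y; non-recursive: id
Introduce S': S -> idS', S' -> :yS' | ε


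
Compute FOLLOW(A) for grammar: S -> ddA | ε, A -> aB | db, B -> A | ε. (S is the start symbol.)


$ ∈ FOLLOW(S). For each A -> αBβ: add FIRST(β)\{ε} to FOLLOW(B); if β nullable, add FOLLOW(A).
FOLLOW(A) = {$}


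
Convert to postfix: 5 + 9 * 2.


* has higher precedence, evaluate 9*2 first
Postfix: 5 9 2 * +


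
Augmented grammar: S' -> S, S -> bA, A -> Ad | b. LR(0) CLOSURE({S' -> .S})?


Start: S' -> .S
For each item with dot before a nonterminal B, add B -> .γ for every B-production
Closure: [S' -> .S, S -> .bA]


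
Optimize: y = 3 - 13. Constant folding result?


3 - 13 = -10 at compile time
Optimized: y = -10
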